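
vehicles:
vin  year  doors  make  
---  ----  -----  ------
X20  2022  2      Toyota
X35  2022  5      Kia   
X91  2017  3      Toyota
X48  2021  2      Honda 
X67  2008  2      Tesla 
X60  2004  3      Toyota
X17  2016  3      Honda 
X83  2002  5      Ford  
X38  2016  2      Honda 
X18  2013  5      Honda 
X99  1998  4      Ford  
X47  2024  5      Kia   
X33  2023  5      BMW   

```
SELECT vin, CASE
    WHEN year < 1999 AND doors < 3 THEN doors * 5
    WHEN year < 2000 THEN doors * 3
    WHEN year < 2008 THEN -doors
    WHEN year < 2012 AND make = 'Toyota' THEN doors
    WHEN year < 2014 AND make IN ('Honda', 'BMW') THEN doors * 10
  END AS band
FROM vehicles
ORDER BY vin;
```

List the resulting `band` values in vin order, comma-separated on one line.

vin=X17: (no match → NULL) → NULL
vin=X18: year < 2014 AND make IN ('Honda', 'BMW') → 50
vin=X20: (no match → NULL) → NULL
vin=X33: (no match → NULL) → NULL
vin=X35: (no match → NULL) → NULL
vin=X38: (no match → NULL) → NULL
vin=X47: (no match → NULL) → NULL
vin=X48: (no match → NULL) → NULL
vin=X60: year < 2008 → -3
vin=X67: (no match → NULL) → NULL
vin=X83: year < 2008 → -5
vin=X91: (no match → NULL) → NULL
vin=X99: year < 2000 → 12

NULL, 50, NULL, NULL, NULL, NULL, NULL, NULL, -3, NULL, -5, NULL, 12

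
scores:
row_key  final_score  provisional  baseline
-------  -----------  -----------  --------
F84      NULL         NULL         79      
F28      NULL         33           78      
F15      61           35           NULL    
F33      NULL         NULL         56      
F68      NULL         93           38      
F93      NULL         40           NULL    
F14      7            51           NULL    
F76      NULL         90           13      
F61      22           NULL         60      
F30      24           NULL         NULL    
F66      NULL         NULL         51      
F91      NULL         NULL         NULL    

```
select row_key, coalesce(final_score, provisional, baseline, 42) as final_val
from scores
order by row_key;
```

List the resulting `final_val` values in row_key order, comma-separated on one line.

7, 61, 33, 24, 56, 22, 51, 93, 90, 79, 42, 40

row_key=F14: final_score=7 → 7
row_key=F15: final_score=61 → 61
row_key=F28: final_score=NULL, provisional=33 → 33
row_key=F30: final_score=24 → 24
row_key=F33: final_score=NULL, provisional=NULL, baseline=56 → 56
row_key=F61: final_score=22 → 22
row_key=F66: final_score=NULL, provisional=NULL, baseline=51 → 51
row_key=F68: final_score=NULL, provisional=93 → 93
row_key=F76: final_score=NULL, provisional=90 → 90
row_key=F84: final_score=NULL, provisional=NULL, baseline=79 → 79
row_key=F91: final_score=NULL, provisional=NULL, baseline=NULL, → literal 42 → 42
row_key=F93: final_score=NULL, provisional=40 → 40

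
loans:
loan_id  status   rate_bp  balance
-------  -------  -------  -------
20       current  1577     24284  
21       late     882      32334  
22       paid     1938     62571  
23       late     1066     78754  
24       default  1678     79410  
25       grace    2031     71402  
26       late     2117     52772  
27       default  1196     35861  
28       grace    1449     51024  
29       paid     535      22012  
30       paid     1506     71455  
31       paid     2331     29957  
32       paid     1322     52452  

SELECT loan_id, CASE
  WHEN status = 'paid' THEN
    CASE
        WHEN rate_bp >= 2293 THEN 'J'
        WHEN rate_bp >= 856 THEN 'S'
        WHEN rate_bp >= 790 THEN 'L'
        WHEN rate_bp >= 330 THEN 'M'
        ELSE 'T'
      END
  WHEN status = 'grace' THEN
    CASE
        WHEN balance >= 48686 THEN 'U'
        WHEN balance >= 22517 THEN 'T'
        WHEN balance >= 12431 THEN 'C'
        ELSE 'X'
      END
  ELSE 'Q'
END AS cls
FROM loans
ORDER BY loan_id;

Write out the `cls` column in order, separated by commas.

loan_id=20: status='current' → outer ELSE → Q
loan_id=21: status='late' → outer ELSE → Q
loan_id=22: status='paid' → inner[rate_bp >= 856] → S
loan_id=23: status='late' → outer ELSE → Q
loan_id=24: status='default' → outer ELSE → Q
loan_id=25: status='grace' → inner[balance >= 48686] → U
loan_id=26: status='late' → outer ELSE → Q
loan_id=27: status='default' → outer ELSE → Q
loan_id=28: status='grace' → inner[balance >= 48686] → U
loan_id=29: status='paid' → inner[rate_bp >= 330] → M
loan_id=30: status='paid' → inner[rate_bp >= 856] → S
loan_id=31: status='paid' → inner[rate_bp >= 2293] → J
loan_id=32: status='paid' → inner[rate_bp >= 856] → S

Q, Q, S, Q, Q, U, Q, Q, U, M, S, J, S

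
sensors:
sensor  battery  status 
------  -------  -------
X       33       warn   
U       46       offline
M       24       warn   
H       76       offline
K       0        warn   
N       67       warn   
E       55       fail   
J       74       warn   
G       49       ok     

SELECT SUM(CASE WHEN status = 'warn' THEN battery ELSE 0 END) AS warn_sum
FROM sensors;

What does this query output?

sensor=X: ✓ → 33
sensor=U: ✗
sensor=M: ✓ → 24
sensor=H: ✗
sensor=K: ✓ → 0
sensor=N: ✓ → 67
sensor=E: ✗
sensor=J: ✓ → 74
sensor=G: ✗
warn_sum = 33 + 24 + 67 + 74 = 198

198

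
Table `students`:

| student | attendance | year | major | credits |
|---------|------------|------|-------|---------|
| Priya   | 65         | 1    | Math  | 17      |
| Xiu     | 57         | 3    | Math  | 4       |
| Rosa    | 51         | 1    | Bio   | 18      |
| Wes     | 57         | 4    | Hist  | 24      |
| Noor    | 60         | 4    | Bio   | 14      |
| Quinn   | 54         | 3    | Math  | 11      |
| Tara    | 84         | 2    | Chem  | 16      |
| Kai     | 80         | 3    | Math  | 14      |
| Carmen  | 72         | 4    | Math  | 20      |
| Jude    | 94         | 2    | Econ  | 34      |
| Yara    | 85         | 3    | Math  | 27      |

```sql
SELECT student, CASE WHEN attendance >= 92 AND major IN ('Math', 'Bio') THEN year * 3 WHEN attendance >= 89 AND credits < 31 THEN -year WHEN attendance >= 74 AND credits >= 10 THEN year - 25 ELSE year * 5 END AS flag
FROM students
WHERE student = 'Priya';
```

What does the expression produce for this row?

5

student = Priya: attendance=65, year=1, major=Math, credits=17.
attendance >= 92 AND major IN ('Math', 'Bio') → false
attendance >= 89 AND credits < 31 → false
attendance >= 74 AND credits >= 10 → false
No prior WHEN matched → ELSE → 5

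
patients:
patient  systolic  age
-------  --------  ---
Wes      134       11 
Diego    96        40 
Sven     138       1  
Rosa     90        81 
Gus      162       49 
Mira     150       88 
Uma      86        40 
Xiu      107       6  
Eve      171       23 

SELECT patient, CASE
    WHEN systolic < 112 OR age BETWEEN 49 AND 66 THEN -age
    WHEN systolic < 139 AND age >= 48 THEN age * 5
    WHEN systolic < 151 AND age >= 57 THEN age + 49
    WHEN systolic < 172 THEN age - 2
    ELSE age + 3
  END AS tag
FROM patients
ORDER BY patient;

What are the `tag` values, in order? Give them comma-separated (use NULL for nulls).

-40, 21, -49, 137, -81, -1, -40, 9, -6

patient=Diego: systolic < 112 OR age BETWEEN 49 AND 66 → -40
patient=Eve: systolic < 172 → 21
patient=Gus: systolic < 112 OR age BETWEEN 49 AND 66 → -49
patient=Mira: systolic < 151 AND age >= 57 → 137
patient=Rosa: systolic < 112 OR age BETWEEN 49 AND 66 → -81
patient=Sven: systolic < 172 → -1
patient=Uma: systolic < 112 OR age BETWEEN 49 AND 66 → -40
patient=Wes: systolic < 172 → 9
patient=Xiu: systolic < 112 OR age BETWEEN 49 AND 66 → -6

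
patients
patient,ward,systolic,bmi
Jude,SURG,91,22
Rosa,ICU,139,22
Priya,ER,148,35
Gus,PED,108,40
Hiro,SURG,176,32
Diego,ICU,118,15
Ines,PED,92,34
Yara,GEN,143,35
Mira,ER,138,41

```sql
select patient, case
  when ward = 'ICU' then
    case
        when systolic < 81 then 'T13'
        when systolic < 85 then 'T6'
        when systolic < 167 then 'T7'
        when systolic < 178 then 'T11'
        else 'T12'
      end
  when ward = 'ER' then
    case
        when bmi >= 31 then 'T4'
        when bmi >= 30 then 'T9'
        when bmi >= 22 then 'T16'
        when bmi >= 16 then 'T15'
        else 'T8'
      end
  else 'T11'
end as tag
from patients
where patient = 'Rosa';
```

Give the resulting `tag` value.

T7

patient = Rosa: ward=ICU, systolic=139, bmi=22.
ward='ICU' → inner[systolic < 167] → T7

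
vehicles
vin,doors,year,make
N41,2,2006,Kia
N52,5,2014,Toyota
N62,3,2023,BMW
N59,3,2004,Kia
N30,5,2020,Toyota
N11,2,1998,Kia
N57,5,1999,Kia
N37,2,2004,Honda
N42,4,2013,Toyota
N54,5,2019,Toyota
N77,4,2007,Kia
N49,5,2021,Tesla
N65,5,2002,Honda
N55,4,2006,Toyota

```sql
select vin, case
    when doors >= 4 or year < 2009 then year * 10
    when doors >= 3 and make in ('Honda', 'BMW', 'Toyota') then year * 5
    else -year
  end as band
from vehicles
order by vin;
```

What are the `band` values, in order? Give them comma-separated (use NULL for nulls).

vin=N11: doors >= 4 or year < 2009 → 19980
vin=N30: doors >= 4 or year < 2009 → 20200
vin=N37: doors >= 4 or year < 2009 → 20040
vin=N41: doors >= 4 or year < 2009 → 20060
vin=N42: doors >= 4 or year < 2009 → 20130
vin=N49: doors >= 4 or year < 2009 → 20210
vin=N52: doors >= 4 or year < 2009 → 20140
vin=N54: doors >= 4 or year < 2009 → 20190
vin=N55: doors >= 4 or year < 2009 → 20060
vin=N57: doors >= 4 or year < 2009 → 19990
vin=N59: doors >= 4 or year < 2009 → 20040
vin=N62: doors >= 3 and make in ('Honda', 'BMW', 'Toyota') → 10115
vin=N65: doors >= 4 or year < 2009 → 20020
vin=N77: doors >= 4 or year < 2009 → 20070

19980, 20200, 20040, 20060, 20130, 20210, 20140, 20190, 20060, 19990, 20040, 10115, 20020, 20070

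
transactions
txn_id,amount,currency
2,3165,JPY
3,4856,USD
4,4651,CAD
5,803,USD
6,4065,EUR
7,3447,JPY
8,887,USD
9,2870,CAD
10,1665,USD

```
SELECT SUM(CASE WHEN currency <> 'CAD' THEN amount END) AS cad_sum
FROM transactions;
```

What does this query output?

18888

txn_id=2: ✓ → 3165
txn_id=3: ✓ → 4856
txn_id=4: ✗
txn_id=5: ✓ → 803
txn_id=6: ✓ → 4065
txn_id=7: ✓ → 3447
txn_id=8: ✓ → 887
txn_id=9: ✗
txn_id=10: ✓ → 1665
cad_sum = 3165 + 4856 + 803 + 4065 + 3447 + 887 + 1665 = 18888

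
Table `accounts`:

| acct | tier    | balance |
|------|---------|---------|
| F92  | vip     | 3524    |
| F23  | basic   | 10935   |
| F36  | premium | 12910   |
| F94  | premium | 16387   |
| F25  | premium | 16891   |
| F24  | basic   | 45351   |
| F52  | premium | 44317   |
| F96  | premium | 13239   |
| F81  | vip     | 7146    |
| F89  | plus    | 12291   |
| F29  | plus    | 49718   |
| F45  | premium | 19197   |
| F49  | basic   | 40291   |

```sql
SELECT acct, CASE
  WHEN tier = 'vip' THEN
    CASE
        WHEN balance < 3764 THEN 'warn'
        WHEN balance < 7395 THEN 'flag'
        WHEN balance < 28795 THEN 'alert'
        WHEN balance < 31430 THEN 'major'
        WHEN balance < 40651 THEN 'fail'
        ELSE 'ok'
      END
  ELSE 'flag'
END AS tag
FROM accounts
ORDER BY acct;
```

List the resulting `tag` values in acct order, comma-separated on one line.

flag, flag, flag, flag, flag, flag, flag, flag, flag, flag, warn, flag, flag

acct=F23: tier='basic' → outer ELSE → flag
acct=F24: tier='basic' → outer ELSE → flag
acct=F25: tier='premium' → outer ELSE → flag
acct=F29: tier='plus' → outer ELSE → flag
acct=F36: tier='premium' → outer ELSE → flag
acct=F45: tier='premium' → outer ELSE → flag
acct=F49: tier='basic' → outer ELSE → flag
acct=F52: tier='premium' → outer ELSE → flag
acct=F81: tier='vip' → inner[balance < 7395] → flag
acct=F89: tier='plus' → outer ELSE → flag
acct=F92: tier='vip' → inner[balance < 3764] → warn
acct=F94: tier='premium' → outer ELSE → flag
acct=F96: tier='premium' → outer ELSE → flag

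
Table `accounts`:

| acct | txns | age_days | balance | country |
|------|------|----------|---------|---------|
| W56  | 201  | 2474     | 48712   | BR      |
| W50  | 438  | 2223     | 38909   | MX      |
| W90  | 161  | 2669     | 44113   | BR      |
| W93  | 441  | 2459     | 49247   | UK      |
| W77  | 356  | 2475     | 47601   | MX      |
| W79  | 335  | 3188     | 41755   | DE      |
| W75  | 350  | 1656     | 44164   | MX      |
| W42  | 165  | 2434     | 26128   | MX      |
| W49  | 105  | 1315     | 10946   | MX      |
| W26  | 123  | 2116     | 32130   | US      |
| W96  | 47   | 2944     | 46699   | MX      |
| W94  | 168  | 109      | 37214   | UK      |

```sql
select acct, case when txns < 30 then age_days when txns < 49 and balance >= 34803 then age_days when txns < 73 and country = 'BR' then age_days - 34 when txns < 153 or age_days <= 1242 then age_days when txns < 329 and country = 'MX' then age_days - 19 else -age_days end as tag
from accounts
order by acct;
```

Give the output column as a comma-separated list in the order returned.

2116, 2415, 1315, -2223, -2474, -1656, -2475, -3188, -2669, -2459, 109, 2944

acct=W26: txns < 153 or age_days <= 1242 → 2116
acct=W42: txns < 329 and country = 'MX' → 2415
acct=W49: txns < 153 or age_days <= 1242 → 1315
acct=W50: ELSE → -2223
acct=W56: ELSE → -2474
acct=W75: ELSE → -1656
acct=W77: ELSE → -2475
acct=W79: ELSE → -3188
acct=W90: ELSE → -2669
acct=W93: ELSE → -2459
acct=W94: txns < 153 or age_days <= 1242 → 109
acct=W96: txns < 49 and balance >= 34803 → 2944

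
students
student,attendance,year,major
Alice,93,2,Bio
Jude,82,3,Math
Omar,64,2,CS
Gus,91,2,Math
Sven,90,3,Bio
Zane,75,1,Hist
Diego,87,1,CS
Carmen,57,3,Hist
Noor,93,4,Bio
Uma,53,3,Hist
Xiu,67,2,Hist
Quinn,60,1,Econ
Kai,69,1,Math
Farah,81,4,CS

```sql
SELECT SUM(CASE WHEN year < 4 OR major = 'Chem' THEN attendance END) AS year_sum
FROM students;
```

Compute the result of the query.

888

student=Alice: ✓ → 93
student=Jude: ✓ → 82
student=Omar: ✓ → 64
student=Gus: ✓ → 91
student=Sven: ✓ → 90
student=Zane: ✓ → 75
student=Diego: ✓ → 87
student=Carmen: ✓ → 57
student=Noor: ✗
student=Uma: ✓ → 53
student=Xiu: ✓ → 67
student=Quinn: ✓ → 60
student=Kai: ✓ → 69
student=Farah: ✗
year_sum = 93 + 82 + 64 + 91 + 90 + 75 + 87 + 57 + 53 + 67 + 60 + 69 = 888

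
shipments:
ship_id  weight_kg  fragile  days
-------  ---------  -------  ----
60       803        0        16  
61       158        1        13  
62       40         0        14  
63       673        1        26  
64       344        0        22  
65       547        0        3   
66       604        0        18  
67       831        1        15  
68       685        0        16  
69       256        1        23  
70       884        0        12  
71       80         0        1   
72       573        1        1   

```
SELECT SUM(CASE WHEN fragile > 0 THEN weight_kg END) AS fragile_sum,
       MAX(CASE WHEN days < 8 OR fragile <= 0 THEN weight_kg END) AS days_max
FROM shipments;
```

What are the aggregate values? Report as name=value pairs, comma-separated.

fragile_sum=2491, days_max=884

[fragile_sum: fragile > 0]
ship_id=60: ✗
ship_id=61: ✓ → 158
ship_id=62: ✗
ship_id=63: ✓ → 673
ship_id=64: ✗
ship_id=65: ✗
ship_id=66: ✗
ship_id=67: ✓ → 831
ship_id=68: ✗
ship_id=69: ✓ → 256
ship_id=70: ✗
ship_id=71: ✗
ship_id=72: ✓ → 573
fragile_sum = 158 + 673 + 831 + 256 + 573 = 2491
—
[days_max: days < 8 OR fragile <= 0]
ship_id=60: ✓ → 803
ship_id=61: ✗
ship_id=62: ✓ → 40
ship_id=63: ✗
ship_id=64: ✓ → 344
ship_id=65: ✓ → 547
ship_id=66: ✓ → 604
ship_id=67: ✗
ship_id=68: ✓ → 685
ship_id=69: ✗
ship_id=70: ✓ → 884
ship_id=71: ✓ → 80
ship_id=72: ✓ → 573
days_max = MAX(803, 40, 344, 547, 604, 685, 884, 80, 573) = 884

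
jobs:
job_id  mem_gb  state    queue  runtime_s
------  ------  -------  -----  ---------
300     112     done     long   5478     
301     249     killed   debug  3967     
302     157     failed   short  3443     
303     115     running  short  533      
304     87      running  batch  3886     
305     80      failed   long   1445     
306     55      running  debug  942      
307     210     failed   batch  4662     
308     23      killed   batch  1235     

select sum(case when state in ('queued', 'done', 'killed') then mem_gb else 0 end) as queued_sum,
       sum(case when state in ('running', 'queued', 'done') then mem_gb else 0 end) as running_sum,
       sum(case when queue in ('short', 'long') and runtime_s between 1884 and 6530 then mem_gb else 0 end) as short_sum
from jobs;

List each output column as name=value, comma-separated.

queued_sum=384, running_sum=369, short_sum=269

[queued_sum: state in ('queued', 'done', 'killed')]
job_id=300: ✓ → 112
job_id=301: ✓ → 249
job_id=302: ✗
job_id=303: ✗
job_id=304: ✗
job_id=305: ✗
job_id=306: ✗
job_id=307: ✗
job_id=308: ✓ → 23
queued_sum = 112 + 249 + 23 = 384
—
[running_sum: state in ('running', 'queued', 'done')]
job_id=300: ✓ → 112
job_id=301: ✗
job_id=302: ✗
job_id=303: ✓ → 115
job_id=304: ✓ → 87
job_id=305: ✗
job_id=306: ✓ → 55
job_id=307: ✗
job_id=308: ✗
running_sum = 112 + 115 + 87 + 55 = 369
—
[short_sum: queue in ('short', 'long') and runtime_s between 1884 and 6530]
job_id=300: ✓ → 112
job_id=301: ✗
job_id=302: ✓ → 157
job_id=303: ✗
job_id=304: ✗
job_id=305: ✗
job_id=306: ✗
job_id=307: ✗
job_id=308: ✗
short_sum = 112 + 157 = 269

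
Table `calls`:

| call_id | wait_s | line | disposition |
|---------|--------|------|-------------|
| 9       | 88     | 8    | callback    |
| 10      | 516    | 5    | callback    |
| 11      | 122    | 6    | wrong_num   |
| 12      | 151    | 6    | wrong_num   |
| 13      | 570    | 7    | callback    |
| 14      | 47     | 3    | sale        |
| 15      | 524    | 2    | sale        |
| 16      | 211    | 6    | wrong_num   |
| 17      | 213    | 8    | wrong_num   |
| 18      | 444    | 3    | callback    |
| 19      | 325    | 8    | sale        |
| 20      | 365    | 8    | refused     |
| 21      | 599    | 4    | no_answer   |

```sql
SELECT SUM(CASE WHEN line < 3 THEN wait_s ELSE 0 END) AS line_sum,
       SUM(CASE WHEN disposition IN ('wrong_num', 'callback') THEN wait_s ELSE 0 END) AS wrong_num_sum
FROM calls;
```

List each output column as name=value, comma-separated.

line_sum=524, wrong_num_sum=2315

[line_sum: line < 3]
call_id=9: ✗
call_id=10: ✗
call_id=11: ✗
call_id=12: ✗
call_id=13: ✗
call_id=14: ✗
call_id=15: ✓ → 524
call_id=16: ✗
call_id=17: ✗
call_id=18: ✗
call_id=19: ✗
call_id=20: ✗
call_id=21: ✗
line_sum = 524
—
[wrong_num_sum: disposition IN ('wrong_num', 'callback')]
call_id=9: ✓ → 88
call_id=10: ✓ → 516
call_id=11: ✓ → 122
call_id=12: ✓ → 151
call_id=13: ✓ → 570
call_id=14: ✗
call_id=15: ✗
call_id=16: ✓ → 211
call_id=17: ✓ → 213
call_id=18: ✓ → 444
call_id=19: ✗
call_id=20: ✗
call_id=21: ✗
wrong_num_sum = 88 + 516 + 122 + 151 + 570 + 211 + 213 + 444 = 2315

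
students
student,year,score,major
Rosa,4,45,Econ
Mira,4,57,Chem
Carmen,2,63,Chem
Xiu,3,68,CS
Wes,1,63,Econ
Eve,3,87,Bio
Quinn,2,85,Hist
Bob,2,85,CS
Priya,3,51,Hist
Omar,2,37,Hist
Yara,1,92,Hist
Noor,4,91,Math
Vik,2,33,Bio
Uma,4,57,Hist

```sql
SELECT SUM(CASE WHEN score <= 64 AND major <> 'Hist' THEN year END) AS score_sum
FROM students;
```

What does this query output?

student=Rosa: ✓ → 4
student=Mira: ✓ → 4
student=Carmen: ✓ → 2
student=Xiu: ✗
student=Wes: ✓ → 1
student=Eve: ✗
student=Quinn: ✗
student=Bob: ✗
student=Priya: ✗
student=Omar: ✗
student=Yara: ✗
student=Noor: ✗
student=Vik: ✓ → 2
student=Uma: ✗
score_sum = 4 + 4 + 2 + 1 + 2 = 13

13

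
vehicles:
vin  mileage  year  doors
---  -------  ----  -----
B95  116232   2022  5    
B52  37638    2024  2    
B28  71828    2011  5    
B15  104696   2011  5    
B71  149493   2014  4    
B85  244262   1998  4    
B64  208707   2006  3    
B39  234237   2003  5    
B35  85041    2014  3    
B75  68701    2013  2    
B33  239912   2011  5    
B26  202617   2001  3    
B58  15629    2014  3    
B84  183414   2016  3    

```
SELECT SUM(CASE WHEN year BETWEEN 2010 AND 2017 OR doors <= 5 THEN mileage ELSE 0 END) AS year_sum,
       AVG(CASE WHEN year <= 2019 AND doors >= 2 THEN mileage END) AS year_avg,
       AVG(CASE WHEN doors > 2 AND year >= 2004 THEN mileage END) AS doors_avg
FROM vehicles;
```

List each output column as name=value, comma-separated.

year_sum=1962407, year_avg=150711.4166666667, doors_avg=130550.2222222222

[year_sum: year BETWEEN 2010 AND 2017 OR doors <= 5]
vin=B95: ✓ → 116232
vin=B52: ✓ → 37638
vin=B28: ✓ → 71828
vin=B15: ✓ → 104696
vin=B71: ✓ → 149493
vin=B85: ✓ → 244262
vin=B64: ✓ → 208707
vin=B39: ✓ → 234237
vin=B35: ✓ → 85041
vin=B75: ✓ → 68701
vin=B33: ✓ → 239912
vin=B26: ✓ → 202617
vin=B58: ✓ → 15629
vin=B84: ✓ → 183414
year_sum = 116232 + 37638 + 71828 + 104696 + 149493 + 244262 + 208707 + 234237 + 85041 + 68701 + 239912 + 202617 + 15629 + 183414 = 1962407
—
[year_avg: year <= 2019 AND doors >= 2]
vin=B95: ✗
vin=B52: ✗
vin=B28: ✓ → 71828
vin=B15: ✓ → 104696
vin=B71: ✓ → 149493
vin=B85: ✓ → 244262
vin=B64: ✓ → 208707
vin=B39: ✓ → 234237
vin=B35: ✓ → 85041
vin=B75: ✓ → 68701
vin=B33: ✓ → 239912
vin=B26: ✓ → 202617
vin=B58: ✓ → 15629
vin=B84: ✓ → 183414
year_avg = (71828 + 104696 + 149493 + 244262 + 208707 + 234237 + 85041 + 68701 + 239912 + 202617 + 15629 + 183414) / 12 = 150711.4166666667
—
[doors_avg: doors > 2 AND year >= 2004]
vin=B95: ✓ → 116232
vin=B52: ✗
vin=B28: ✓ → 71828
vin=B15: ✓ → 104696
vin=B71: ✓ → 149493
vin=B85: ✗
vin=B64: ✓ → 208707
vin=B39: ✗
vin=B35: ✓ → 85041
vin=B75: ✗
vin=B33: ✓ → 239912
vin=B26: ✗
vin=B58: ✓ → 15629
vin=B84: ✓ → 183414
doors_avg = (116232 + 71828 + 104696 + 149493 + 208707 + 85041 + 239912 + 15629 + 183414) / 9 = 130550.2222222222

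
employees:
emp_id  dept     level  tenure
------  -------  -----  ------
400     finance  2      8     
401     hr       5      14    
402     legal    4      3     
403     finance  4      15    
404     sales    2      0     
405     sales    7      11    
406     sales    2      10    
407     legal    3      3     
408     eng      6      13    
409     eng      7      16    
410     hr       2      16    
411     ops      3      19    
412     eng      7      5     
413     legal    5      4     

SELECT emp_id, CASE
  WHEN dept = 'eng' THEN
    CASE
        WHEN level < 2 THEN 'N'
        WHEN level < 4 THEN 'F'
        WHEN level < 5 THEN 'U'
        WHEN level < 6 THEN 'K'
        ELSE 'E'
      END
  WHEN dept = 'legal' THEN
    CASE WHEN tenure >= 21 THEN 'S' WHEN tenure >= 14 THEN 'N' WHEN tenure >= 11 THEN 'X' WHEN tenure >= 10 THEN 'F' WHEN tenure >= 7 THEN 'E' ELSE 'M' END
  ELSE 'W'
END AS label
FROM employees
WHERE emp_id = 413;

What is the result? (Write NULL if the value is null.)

M

emp_id = 413: dept=legal, level=5, tenure=4.
dept='legal' → inner[ELSE] → M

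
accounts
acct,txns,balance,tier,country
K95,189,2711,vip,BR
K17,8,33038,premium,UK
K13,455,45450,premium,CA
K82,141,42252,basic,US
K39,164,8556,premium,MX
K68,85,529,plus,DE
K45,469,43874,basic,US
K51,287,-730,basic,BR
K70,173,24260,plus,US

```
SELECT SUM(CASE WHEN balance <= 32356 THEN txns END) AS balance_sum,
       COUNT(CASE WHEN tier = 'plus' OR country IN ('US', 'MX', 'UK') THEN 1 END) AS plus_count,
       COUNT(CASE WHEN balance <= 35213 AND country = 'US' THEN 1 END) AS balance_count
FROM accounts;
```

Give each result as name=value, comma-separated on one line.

balance_sum=898, plus_count=6, balance_count=1

[balance_sum: balance <= 32356]
acct=K95: ✓ → 189
acct=K17: ✗
acct=K13: ✗
acct=K82: ✗
acct=K39: ✓ → 164
acct=K68: ✓ → 85
acct=K45: ✗
acct=K51: ✓ → 287
acct=K70: ✓ → 173
balance_sum = 189 + 164 + 85 + 287 + 173 = 898
—
[plus_count: tier = 'plus' OR country IN ('US', 'MX', 'UK')]
acct=K95: ✗
acct=K17: ✓ → 1
acct=K13: ✗
acct=K82: ✓ → 1
acct=K39: ✓ → 1
acct=K68: ✓ → 1
acct=K45: ✓ → 1
acct=K51: ✗
acct=K70: ✓ → 1
plus_count = COUNT(1, 1, 1, 1, 1, 1) = 6
—
[balance_count: balance <= 35213 AND country = 'US']
acct=K95: ✗
acct=K17: ✗
acct=K13: ✗
acct=K82: ✗
acct=K39: ✗
acct=K68: ✗
acct=K45: ✗
acct=K51: ✗
acct=K70: ✓ → 1
balance_count = COUNT(1) = 1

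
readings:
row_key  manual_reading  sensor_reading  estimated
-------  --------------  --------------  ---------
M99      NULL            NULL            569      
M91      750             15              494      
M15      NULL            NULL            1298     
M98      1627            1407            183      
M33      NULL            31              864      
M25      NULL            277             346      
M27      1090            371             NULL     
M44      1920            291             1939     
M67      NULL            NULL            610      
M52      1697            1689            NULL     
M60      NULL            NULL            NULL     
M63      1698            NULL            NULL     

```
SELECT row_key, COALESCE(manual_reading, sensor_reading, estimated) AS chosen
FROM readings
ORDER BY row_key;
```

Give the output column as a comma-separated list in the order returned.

1298, 277, 1090, 31, 1920, 1697, NULL, 1698, 610, 750, 1627, 569

row_key=M15: manual_reading=NULL, sensor_reading=NULL, estimated=1298 → 1298
row_key=M25: manual_reading=NULL, sensor_reading=277 → 277
row_key=M27: manual_reading=1090 → 1090
row_key=M33: manual_reading=NULL, sensor_reading=31 → 31
row_key=M44: manual_reading=1920 → 1920
row_key=M52: manual_reading=1697 → 1697
row_key=M60: manual_reading=NULL, sensor_reading=NULL, estimated=NULL (all NULL) → NULL
row_key=M63: manual_reading=1698 → 1698
row_key=M67: manual_reading=NULL, sensor_reading=NULL, estimated=610 → 610
row_key=M91: manual_reading=750 → 750
row_key=M98: manual_reading=1627 → 1627
row_key=M99: manual_reading=NULL, sensor_reading=NULL, estimated=569 → 569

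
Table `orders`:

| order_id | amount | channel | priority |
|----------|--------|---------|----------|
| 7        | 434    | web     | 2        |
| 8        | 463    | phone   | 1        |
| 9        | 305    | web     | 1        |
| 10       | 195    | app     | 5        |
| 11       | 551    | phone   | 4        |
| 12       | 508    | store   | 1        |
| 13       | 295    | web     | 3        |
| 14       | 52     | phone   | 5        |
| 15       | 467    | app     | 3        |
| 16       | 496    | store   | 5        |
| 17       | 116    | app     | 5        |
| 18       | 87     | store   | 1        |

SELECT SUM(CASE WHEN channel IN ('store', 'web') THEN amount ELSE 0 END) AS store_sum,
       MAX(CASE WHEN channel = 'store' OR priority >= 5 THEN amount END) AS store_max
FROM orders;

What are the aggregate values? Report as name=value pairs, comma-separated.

store_sum=2125, store_max=508

[store_sum: channel IN ('store', 'web')]
order_id=7: ✓ → 434
order_id=8: ✗
order_id=9: ✓ → 305
order_id=10: ✗
order_id=11: ✗
order_id=12: ✓ → 508
order_id=13: ✓ → 295
order_id=14: ✗
order_id=15: ✗
order_id=16: ✓ → 496
order_id=17: ✗
order_id=18: ✓ → 87
store_sum = 434 + 305 + 508 + 295 + 496 + 87 = 2125
—
[store_max: channel = 'store' OR priority >= 5]
order_id=7: ✗
order_id=8: ✗
order_id=9: ✗
order_id=10: ✓ → 195
order_id=11: ✗
order_id=12: ✓ → 508
order_id=13: ✗
order_id=14: ✓ → 52
order_id=15: ✗
order_id=16: ✓ → 496
order_id=17: ✓ → 116
order_id=18: ✓ → 87
store_max = MAX(195, 508, 52, 496, 116, 87) = 508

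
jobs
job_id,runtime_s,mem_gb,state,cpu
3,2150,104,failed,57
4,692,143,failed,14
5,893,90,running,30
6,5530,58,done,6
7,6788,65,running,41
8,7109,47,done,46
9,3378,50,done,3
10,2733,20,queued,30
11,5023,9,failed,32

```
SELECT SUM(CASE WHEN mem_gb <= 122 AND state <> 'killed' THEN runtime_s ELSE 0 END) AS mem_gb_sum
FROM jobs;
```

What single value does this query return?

job_id=3: ✓ → 2150
job_id=4: ✗
job_id=5: ✓ → 893
job_id=6: ✓ → 5530
job_id=7: ✓ → 6788
job_id=8: ✓ → 7109
job_id=9: ✓ → 3378
job_id=10: ✓ → 2733
job_id=11: ✓ → 5023
mem_gb_sum = 2150 + 893 + 5530 + 6788 + 7109 + 3378 + 2733 + 5023 = 33604

33604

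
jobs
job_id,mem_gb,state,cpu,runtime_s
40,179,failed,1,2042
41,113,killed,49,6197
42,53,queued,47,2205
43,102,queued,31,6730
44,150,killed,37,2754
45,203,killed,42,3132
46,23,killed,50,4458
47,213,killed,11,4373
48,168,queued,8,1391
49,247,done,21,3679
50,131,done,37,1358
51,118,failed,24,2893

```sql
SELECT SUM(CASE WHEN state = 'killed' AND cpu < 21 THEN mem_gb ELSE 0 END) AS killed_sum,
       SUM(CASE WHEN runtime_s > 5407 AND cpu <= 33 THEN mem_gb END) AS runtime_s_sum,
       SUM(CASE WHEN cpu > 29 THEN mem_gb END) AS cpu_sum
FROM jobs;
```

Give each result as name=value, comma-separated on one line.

[killed_sum: state = 'killed' AND cpu < 21]
job_id=40: ✗
job_id=41: ✗
job_id=42: ✗
job_id=43: ✗
job_id=44: ✗
job_id=45: ✗
job_id=46: ✗
job_id=47: ✓ → 213
job_id=48: ✗
job_id=49: ✗
job_id=50: ✗
job_id=51: ✗
killed_sum = 213
—
[runtime_s_sum: runtime_s > 5407 AND cpu <= 33]
job_id=40: ✗
job_id=41: ✗
job_id=42: ✗
job_id=43: ✓ → 102
job_id=44: ✗
job_id=45: ✗
job_id=46: ✗
job_id=47: ✗
job_id=48: ✗
job_id=49: ✗
job_id=50: ✗
job_id=51: ✗
runtime_s_sum = 102
—
[cpu_sum: cpu > 29]
job_id=40: ✗
job_id=41: ✓ → 113
job_id=42: ✓ → 53
job_id=43: ✓ → 102
job_id=44: ✓ → 150
job_id=45: ✓ → 203
job_id=46: ✓ → 23
job_id=47: ✗
job_id=48: ✗
job_id=49: ✗
job_id=50: ✓ → 131
job_id=51: ✗
cpu_sum = 113 + 53 + 102 + 150 + 203 + 23 + 131 = 775

killed_sum=213, runtime_s_sum=102, cpu_sum=775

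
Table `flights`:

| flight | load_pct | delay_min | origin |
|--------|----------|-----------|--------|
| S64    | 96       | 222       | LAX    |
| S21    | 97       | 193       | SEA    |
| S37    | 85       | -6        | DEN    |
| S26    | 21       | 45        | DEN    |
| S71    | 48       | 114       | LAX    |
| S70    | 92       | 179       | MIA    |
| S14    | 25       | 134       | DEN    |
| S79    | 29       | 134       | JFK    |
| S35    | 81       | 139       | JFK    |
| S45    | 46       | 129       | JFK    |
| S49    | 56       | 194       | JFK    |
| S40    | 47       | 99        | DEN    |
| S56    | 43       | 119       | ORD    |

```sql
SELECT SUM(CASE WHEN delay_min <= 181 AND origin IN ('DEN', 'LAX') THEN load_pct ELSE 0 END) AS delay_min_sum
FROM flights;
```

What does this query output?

flight=S64: ✗
flight=S21: ✗
flight=S37: ✓ → 85
flight=S26: ✓ → 21
flight=S71: ✓ → 48
flight=S70: ✗
flight=S14: ✓ → 25
flight=S79: ✗
flight=S35: ✗
flight=S45: ✗
flight=S49: ✗
flight=S40: ✓ → 47
flight=S56: ✗
delay_min_sum = 85 + 21 + 48 + 25 + 47 = 226

226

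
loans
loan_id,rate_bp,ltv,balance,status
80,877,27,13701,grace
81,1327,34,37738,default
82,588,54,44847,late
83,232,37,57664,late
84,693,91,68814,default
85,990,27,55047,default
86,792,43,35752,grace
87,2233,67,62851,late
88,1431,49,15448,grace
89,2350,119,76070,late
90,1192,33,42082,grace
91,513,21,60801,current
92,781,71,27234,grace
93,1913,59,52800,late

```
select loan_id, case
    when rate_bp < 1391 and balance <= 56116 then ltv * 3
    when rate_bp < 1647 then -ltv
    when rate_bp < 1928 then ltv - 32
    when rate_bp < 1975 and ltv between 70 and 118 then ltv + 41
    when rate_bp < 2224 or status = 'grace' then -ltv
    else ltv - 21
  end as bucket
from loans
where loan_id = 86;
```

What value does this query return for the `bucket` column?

loan_id = 86: rate_bp=792, ltv=43, balance=35752, status=grace.
rate_bp < 1391 and balance <= 56116 → true → 129

129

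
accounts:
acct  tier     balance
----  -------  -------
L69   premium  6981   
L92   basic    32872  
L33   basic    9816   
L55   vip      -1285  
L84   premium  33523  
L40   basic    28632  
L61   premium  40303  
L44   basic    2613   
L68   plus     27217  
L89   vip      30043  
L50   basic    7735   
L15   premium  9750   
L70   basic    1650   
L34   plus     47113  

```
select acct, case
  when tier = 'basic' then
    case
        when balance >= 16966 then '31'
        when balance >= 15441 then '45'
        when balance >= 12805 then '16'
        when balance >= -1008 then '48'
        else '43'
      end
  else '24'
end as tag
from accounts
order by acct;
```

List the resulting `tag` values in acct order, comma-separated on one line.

24, 48, 24, 31, 48, 48, 24, 24, 24, 24, 48, 24, 24, 31

acct=L15: tier='premium' → outer ELSE → 24
acct=L33: tier='basic' → inner[balance >= -1008] → 48
acct=L34: tier='plus' → outer ELSE → 24
acct=L40: tier='basic' → inner[balance >= 16966] → 31
acct=L44: tier='basic' → inner[balance >= -1008] → 48
acct=L50: tier='basic' → inner[balance >= -1008] → 48
acct=L55: tier='vip' → outer ELSE → 24
acct=L61: tier='premium' → outer ELSE → 24
acct=L68: tier='plus' → outer ELSE → 24
acct=L69: tier='premium' → outer ELSE → 24
acct=L70: tier='basic' → inner[balance >= -1008] → 48
acct=L84: tier='premium' → outer ELSE → 24
acct=L89: tier='vip' → outer ELSE → 24
acct=L92: tier='basic' → inner[balance >= 16966] → 31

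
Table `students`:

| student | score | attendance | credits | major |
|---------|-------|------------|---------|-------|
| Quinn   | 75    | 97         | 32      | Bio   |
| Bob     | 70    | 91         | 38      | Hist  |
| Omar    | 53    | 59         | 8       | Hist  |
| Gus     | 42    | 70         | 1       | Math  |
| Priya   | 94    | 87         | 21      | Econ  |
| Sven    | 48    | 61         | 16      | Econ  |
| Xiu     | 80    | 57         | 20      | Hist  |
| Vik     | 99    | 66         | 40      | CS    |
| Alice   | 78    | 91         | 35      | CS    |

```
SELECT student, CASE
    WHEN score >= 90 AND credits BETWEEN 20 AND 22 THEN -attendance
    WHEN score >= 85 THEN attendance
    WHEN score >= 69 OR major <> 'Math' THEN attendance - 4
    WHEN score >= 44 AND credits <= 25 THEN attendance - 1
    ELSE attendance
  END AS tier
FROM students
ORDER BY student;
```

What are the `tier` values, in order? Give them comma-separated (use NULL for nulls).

87, 87, 70, 55, -87, 93, 57, 66, 53

student=Alice: score >= 69 OR major <> 'Math' → 87
student=Bob: score >= 69 OR major <> 'Math' → 87
student=Gus: ELSE → 70
student=Omar: score >= 69 OR major <> 'Math' → 55
student=Priya: score >= 90 AND credits BETWEEN 20 AND 22 → -87
student=Quinn: score >= 69 OR major <> 'Math' → 93
student=Sven: score >= 69 OR major <> 'Math' → 57
student=Vik: score >= 85 → 66
student=Xiu: score >= 69 OR major <> 'Math' → 53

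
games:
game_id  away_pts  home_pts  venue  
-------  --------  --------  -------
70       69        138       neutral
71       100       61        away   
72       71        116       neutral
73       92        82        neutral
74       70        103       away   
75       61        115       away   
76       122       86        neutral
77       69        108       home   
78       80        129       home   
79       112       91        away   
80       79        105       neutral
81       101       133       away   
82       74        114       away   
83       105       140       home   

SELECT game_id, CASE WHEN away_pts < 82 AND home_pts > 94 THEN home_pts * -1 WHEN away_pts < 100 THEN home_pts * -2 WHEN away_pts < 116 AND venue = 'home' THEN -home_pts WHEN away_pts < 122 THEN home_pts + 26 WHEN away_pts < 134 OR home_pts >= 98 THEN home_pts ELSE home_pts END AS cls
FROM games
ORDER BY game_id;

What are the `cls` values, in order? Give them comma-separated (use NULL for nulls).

game_id=70: away_pts < 82 AND home_pts > 94 → -138
game_id=71: away_pts < 122 → 87
game_id=72: away_pts < 82 AND home_pts > 94 → -116
game_id=73: away_pts < 100 → -164
game_id=74: away_pts < 82 AND home_pts > 94 → -103
game_id=75: away_pts < 82 AND home_pts > 94 → -115
game_id=76: away_pts < 134 OR home_pts >= 98 → 86
game_id=77: away_pts < 82 AND home_pts > 94 → -108
game_id=78: away_pts < 82 AND home_pts > 94 → -129
game_id=79: away_pts < 122 → 117
game_id=80: away_pts < 82 AND home_pts > 94 → -105
game_id=81: away_pts < 122 → 159
game_id=82: away_pts < 82 AND home_pts > 94 → -114
game_id=83: away_pts < 116 AND venue = 'home' → -140

-138, 87, -116, -164, -103, -115, 86, -108, -129, 117, -105, 159, -114, -140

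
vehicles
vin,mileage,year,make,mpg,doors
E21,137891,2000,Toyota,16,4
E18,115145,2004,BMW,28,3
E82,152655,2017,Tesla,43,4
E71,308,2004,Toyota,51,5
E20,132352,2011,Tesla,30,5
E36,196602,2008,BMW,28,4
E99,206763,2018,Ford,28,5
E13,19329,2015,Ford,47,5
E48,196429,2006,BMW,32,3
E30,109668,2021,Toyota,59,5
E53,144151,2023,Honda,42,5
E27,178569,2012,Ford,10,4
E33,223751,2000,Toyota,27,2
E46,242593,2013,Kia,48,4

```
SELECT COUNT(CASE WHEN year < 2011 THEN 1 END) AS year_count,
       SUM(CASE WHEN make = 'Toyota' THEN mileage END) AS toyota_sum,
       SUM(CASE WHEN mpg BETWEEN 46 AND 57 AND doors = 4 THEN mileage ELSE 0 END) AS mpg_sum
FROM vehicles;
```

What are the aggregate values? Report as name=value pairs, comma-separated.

year_count=6, toyota_sum=471618, mpg_sum=242593

[year_count: year < 2011]
vin=E21: ✓ → 1
vin=E18: ✓ → 1
vin=E82: ✗
vin=E71: ✓ → 1
vin=E20: ✗
vin=E36: ✓ → 1
vin=E99: ✗
vin=E13: ✗
vin=E48: ✓ → 1
vin=E30: ✗
vin=E53: ✗
vin=E27: ✗
vin=E33: ✓ → 1
vin=E46: ✗
year_count = COUNT(1, 1, 1, 1, 1, 1) = 6
—
[toyota_sum: make = 'Toyota']
vin=E21: ✓ → 137891
vin=E18: ✗
vin=E82: ✗
vin=E71: ✓ → 308
vin=E20: ✗
vin=E36: ✗
vin=E99: ✗
vin=E13: ✗
vin=E48: ✗
vin=E30: ✓ → 109668
vin=E53: ✗
vin=E27: ✗
vin=E33: ✓ → 223751
vin=E46: ✗
toyota_sum = 137891 + 308 + 109668 + 223751 = 471618
—
[mpg_sum: mpg BETWEEN 46 AND 57 AND doors = 4]
vin=E21: ✗
vin=E18: ✗
vin=E82: ✗
vin=E71: ✗
vin=E20: ✗
vin=E36: ✗
vin=E99: ✗
vin=E13: ✗
vin=E48: ✗
vin=E30: ✗
vin=E53: ✗
vin=E27: ✗
vin=E33: ✗
vin=E46: ✓ → 242593
mpg_sum = 242593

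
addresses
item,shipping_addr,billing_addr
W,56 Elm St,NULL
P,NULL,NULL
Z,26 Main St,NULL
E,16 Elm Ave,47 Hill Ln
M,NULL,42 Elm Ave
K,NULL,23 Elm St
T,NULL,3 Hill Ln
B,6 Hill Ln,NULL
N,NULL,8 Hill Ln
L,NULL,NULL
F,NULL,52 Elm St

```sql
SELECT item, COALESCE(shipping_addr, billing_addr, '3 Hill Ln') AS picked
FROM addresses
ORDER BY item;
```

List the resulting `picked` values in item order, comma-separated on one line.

6 Hill Ln, 16 Elm Ave, 52 Elm St, 23 Elm St, 3 Hill Ln, 42 Elm Ave, 8 Hill Ln, 3 Hill Ln, 3 Hill Ln, 56 Elm St, 26 Main St

item=B: shipping_addr=6 Hill Ln → 6 Hill Ln
item=E: shipping_addr=16 Elm Ave → 16 Elm Ave
item=F: shipping_addr=NULL, billing_addr=52 Elm St → 52 Elm St
item=K: shipping_addr=NULL, billing_addr=23 Elm St → 23 Elm St
item=L: shipping_addr=NULL, billing_addr=NULL, → literal 3 Hill Ln → 3 Hill Ln
item=M: shipping_addr=NULL, billing_addr=42 Elm Ave → 42 Elm Ave
item=N: shipping_addr=NULL, billing_addr=8 Hill Ln → 8 Hill Ln
item=P: shipping_addr=NULL, billing_addr=NULL, → literal 3 Hill Ln → 3 Hill Ln
item=T: shipping_addr=NULL, billing_addr=3 Hill Ln → 3 Hill Ln
item=W: shipping_addr=56 Elm St → 56 Elm St
item=Z: shipping_addr=26 Main St → 26 Main St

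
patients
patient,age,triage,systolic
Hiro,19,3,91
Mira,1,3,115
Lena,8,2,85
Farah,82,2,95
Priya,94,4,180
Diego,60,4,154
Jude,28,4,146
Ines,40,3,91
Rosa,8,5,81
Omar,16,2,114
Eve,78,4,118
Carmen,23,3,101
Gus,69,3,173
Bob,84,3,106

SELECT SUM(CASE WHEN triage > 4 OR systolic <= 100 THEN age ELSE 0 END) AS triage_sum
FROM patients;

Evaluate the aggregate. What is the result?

157

patient=Hiro: ✓ → 19
patient=Mira: ✗
patient=Lena: ✓ → 8
patient=Farah: ✓ → 82
patient=Priya: ✗
patient=Diego: ✗
patient=Jude: ✗
patient=Ines: ✓ → 40
patient=Rosa: ✓ → 8
patient=Omar: ✗
patient=Eve: ✗
patient=Carmen: ✗
patient=Gus: ✗
patient=Bob: ✗
triage_sum = 19 + 8 + 82 + 40 + 8 = 157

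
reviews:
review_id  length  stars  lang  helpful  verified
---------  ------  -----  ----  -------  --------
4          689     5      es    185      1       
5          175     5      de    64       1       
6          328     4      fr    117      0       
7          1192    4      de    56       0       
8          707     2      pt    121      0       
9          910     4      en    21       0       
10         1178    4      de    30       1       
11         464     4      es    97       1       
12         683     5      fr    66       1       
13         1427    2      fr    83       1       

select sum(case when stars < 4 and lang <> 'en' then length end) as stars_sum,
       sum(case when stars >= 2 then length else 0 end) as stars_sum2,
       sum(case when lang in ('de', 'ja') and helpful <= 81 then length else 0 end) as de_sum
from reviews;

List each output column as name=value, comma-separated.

stars_sum=2134, stars_sum2=7753, de_sum=2545

[stars_sum: stars < 4 and lang <> 'en']
review_id=4: ✗
review_id=5: ✗
review_id=6: ✗
review_id=7: ✗
review_id=8: ✓ → 707
review_id=9: ✗
review_id=10: ✗
review_id=11: ✗
review_id=12: ✗
review_id=13: ✓ → 1427
stars_sum = 707 + 1427 = 2134
—
[stars_sum2: stars >= 2]
review_id=4: ✓ → 689
review_id=5: ✓ → 175
review_id=6: ✓ → 328
review_id=7: ✓ → 1192
review_id=8: ✓ → 707
review_id=9: ✓ → 910
review_id=10: ✓ → 1178
review_id=11: ✓ → 464
review_id=12: ✓ → 683
review_id=13: ✓ → 1427
stars_sum2 = 689 + 175 + 328 + 1192 + 707 + 910 + 1178 + 464 + 683 + 1427 = 7753
—
[de_sum: lang in ('de', 'ja') and helpful <= 81]
review_id=4: ✗
review_id=5: ✓ → 175
review_id=6: ✗
review_id=7: ✓ → 1192
review_id=8: ✗
review_id=9: ✗
review_id=10: ✓ → 1178
review_id=11: ✗
review_id=12: ✗
review_id=13: ✗
de_sum = 175 + 1192 + 1178 = 2545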